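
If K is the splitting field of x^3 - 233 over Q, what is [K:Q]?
[K:Q] = 6

x^3 - 233 has one real root r = 233^(1/3) and two complex roots r*zeta_3, r*zeta_3^2 where zeta_3 = e^(2*pi*i/3). The splitting field is Q(r, zeta_3). [Q(r):Q] = 3 and [Q(zeta_3):Q] = 2 with gcd = 1, so [Q(r, zeta_3):Q] = 3 * 2 = 6.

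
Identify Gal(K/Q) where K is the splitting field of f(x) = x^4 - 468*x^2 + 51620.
Gal(K/Q) = V_4 (Klein four-group, Z/2Z × Z/2Z)

f factors as (x^2 - 178)(x^2 - 290), so the splitting field is K = Q(sqrt(178), sqrt(290)). The elements 178, 290, 51620 are all non-squares in Q, so sqrt(178) and sqrt(290) generate independent quadratic extensions. Thus [K:Q] = 4 and Gal(K/Q) is generated by the two order-2 automorphisms sqrt(178) ↦ -sqrt(178) and sqrt(290) ↦ -sqrt(290), giving V_4.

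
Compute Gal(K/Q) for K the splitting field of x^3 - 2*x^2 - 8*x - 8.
Gal(K/Q) = S_3 (symmetric group of order 6)

Compute the discriminant of x^3 + (-2)*x^2 + (-8)*x + (-8): Δ = -1984. Since Δ is not a rational square, the Galois group is not contained in A_3; it must be the full S_3 (irreducibility of the cubic rules out anything smaller).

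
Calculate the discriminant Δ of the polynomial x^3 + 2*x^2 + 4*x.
Δ = -192

For x^3 + a x^2 + b x + c the discriminant is Δ = 18 a b c - 4 a^3 c + a^2 b^2 - 4 b^3 - 27 c^2.
Plug a = 2, b = 4, c = 0:
  18*(2)*(4)*(0) - 4*(2)^3*(0) + (2)^2*(4)^2 - 4*(4)^3 - 27*(0)^2
  = 0 + (0) + 64 + (-256) + (0)
  = -192.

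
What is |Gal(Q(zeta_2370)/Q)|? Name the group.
|Gal(Q(zeta_2370)/Q)| = phi(2370) = 624; group ≅ (Z/2370Z)^* ≅ Z/2Z × Z/4Z × Z/78Z

The n-th cyclotomic polynomial Φ_2370(x) is the minimal polynomial of zeta_2370 over Q and has degree phi(2370) = 624. So Q(zeta_2370) is a degree-624 Galois extension with Galois group (Z/2370Z)^*. By CRT, (Z/2370Z)^* ≅ (Z/2Z)^* × (Z/3Z)^* × (Z/5Z)^* × (Z/79Z)^*. Each prime-power unit group is (Z/2Z)^* ≅ trivial group (order 1); (Z/3Z)^* ≅ Z/2Z; (Z/5Z)^* ≅ Z/4Z; (Z/79Z)^* ≅ Z/78Z. Hence Gal(Q(zeta_2370)/Q) ≅ Z/2Z × Z/4Z × Z/78Z.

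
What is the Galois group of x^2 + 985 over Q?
Gal(K/Q) = Z/2Z (cyclic of order 2)

x^2 + 985 is irreducible over Q since -985 is not a rational square. The splitting field Q(sqrt(-985)) has degree 2 over Q, and its unique nontrivial automorphism is sqrt(-985) ↦ -sqrt(-985). Hence Gal(Q(sqrt(-985))/Q) = Z/2Z.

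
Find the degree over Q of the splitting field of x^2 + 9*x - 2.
[K:Q] = 2

The discriminant of x^2 + (9)*x + (-2) is b^2 - 4c = 81 - (-8) = 89. Since 89 is not a perfect square in Q, the polynomial is irreducible over Q. Its two roots generate a degree-2 extension, so [K:Q] = 2.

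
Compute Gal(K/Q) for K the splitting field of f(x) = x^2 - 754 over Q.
Gal(K/Q) = Z/2Z (cyclic of order 2)

x^2 - 754 is irreducible over Q since 754 is not a rational square. The splitting field Q(sqrt(754)) has degree 2 over Q, and its unique nontrivial automorphism is sqrt(754) ↦ -sqrt(754). Hence Gal(Q(sqrt(754))/Q) = Z/2Z.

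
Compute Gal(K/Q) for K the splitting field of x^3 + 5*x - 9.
Gal(K/Q) = S_3 (symmetric group of order 6)

Compute the discriminant of x^3 + (0)*x^2 + (5)*x + (-9): Δ = -2687. Since Δ is not a rational square, the Galois group is not contained in A_3; it must be the full S_3 (irreducibility of the cubic rules out anything smaller).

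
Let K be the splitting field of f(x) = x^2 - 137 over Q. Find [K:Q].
[K:Q] = 2

The polynomial x^2 - 137 is irreducible over Q since 137 is not a perfect square. Its splitting field is Q(sqrt(137)), which has degree 2 over Q.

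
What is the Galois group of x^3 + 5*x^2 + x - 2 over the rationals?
Gal(K/Q) = S_3 (symmetric group of order 6)

Compute the discriminant of x^3 + (5)*x^2 + (1)*x + (-2): Δ = 733. Since Δ is not a rational square, the Galois group is not contained in A_3; it must be the full S_3 (irreducibility of the cubic rules out anything smaller).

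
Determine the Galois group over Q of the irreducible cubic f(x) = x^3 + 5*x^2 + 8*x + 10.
Gal(K/Q) = S_3 (symmetric group of order 6)

Compute the discriminant of x^3 + (5)*x^2 + (8)*x + (10): Δ = -948. Since Δ is not a rational square, the Galois group is not contained in A_3; it must be the full S_3 (irreducibility of the cubic rules out anything smaller).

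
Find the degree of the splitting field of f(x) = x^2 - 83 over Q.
[K:Q] = 2

The polynomial x^2 - 83 is irreducible over Q since 83 is not a perfect square. Its splitting field is Q(sqrt(83)), which has degree 2 over Q.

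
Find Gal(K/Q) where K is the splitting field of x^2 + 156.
Gal(K/Q) = Z/2Z (cyclic of order 2)

x^2 + 156 is irreducible over Q since -156 is not a rational square. The splitting field Q(sqrt(-156)) has degree 2 over Q, and its unique nontrivial automorphism is sqrt(-156) ↦ -sqrt(-156). Hence Gal(Q(sqrt(-156))/Q) = Z/2Z.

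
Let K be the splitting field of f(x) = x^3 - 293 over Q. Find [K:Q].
[K:Q] = 6

x^3 - 293 has one real root r = 293^(1/3) and two complex roots r*zeta_3, r*zeta_3^2 where zeta_3 = e^(2*pi*i/3). The splitting field is Q(r, zeta_3). [Q(r):Q] = 3 and [Q(zeta_3):Q] = 2 with gcd = 1, so [Q(r, zeta_3):Q] = 3 * 2 = 6.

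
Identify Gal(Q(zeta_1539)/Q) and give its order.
|Gal(Q(zeta_1539)/Q)| = phi(1539) = 972; group ≅ (Z/1539Z)^* ≅ Z/18Z × Z/54Z

The n-th cyclotomic polynomial Φ_1539(x) is the minimal polynomial of zeta_1539 over Q and has degree phi(1539) = 972. So Q(zeta_1539) is a degree-972 Galois extension with Galois group (Z/1539Z)^*. By CRT, (Z/1539Z)^* ≅ (Z/81Z)^* × (Z/19Z)^*. Each prime-power unit group is (Z/81Z)^* ≅ Z/54Z; (Z/19Z)^* ≅ Z/18Z. Hence Gal(Q(zeta_1539)/Q) ≅ Z/18Z × Z/54Z.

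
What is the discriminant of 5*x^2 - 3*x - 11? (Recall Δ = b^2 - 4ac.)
Δ = 229

For a quadratic a x^2 + b x + c the discriminant is Δ = b^2 - 4ac = (-3)^2 - 4*(5)*(-11) = 9 - (-220) = 229.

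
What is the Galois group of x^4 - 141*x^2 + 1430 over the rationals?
Gal(K/Q) = V_4 (Klein four-group, Z/2Z × Z/2Z)

f factors as (x^2 - 130)(x^2 - 11), so the splitting field is K = Q(sqrt(130), sqrt(11)). The elements 130, 11, 1430 are all non-squares in Q, so sqrt(130) and sqrt(11) generate independent quadratic extensions. Thus [K:Q] = 4 and Gal(K/Q) is generated by the two order-2 automorphisms sqrt(130) ↦ -sqrt(130) and sqrt(11) ↦ -sqrt(11), giving V_4.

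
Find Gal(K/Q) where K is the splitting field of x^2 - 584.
Gal(K/Q) = Z/2Z (cyclic of order 2)

x^2 - 584 is irreducible over Q since 584 is not a rational square. The splitting field Q(sqrt(584)) has degree 2 over Q, and its unique nontrivial automorphism is sqrt(584) ↦ -sqrt(584). Hence Gal(Q(sqrt(584))/Q) = Z/2Z.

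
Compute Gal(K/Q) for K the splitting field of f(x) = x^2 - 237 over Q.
Gal(K/Q) = Z/2Z (cyclic of order 2)

x^2 - 237 is irreducible over Q since 237 is not a rational square. The splitting field Q(sqrt(237)) has degree 2 over Q, and its unique nontrivial automorphism is sqrt(237) ↦ -sqrt(237). Hence Gal(Q(sqrt(237))/Q) = Z/2Z.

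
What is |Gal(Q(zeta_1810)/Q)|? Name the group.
|Gal(Q(zeta_1810)/Q)| = phi(1810) = 720; group ≅ (Z/1810Z)^* ≅ Z/4Z × Z/180Z

The n-th cyclotomic polynomial Φ_1810(x) is the minimal polynomial of zeta_1810 over Q and has degree phi(1810) = 720. So Q(zeta_1810) is a degree-720 Galois extension with Galois group (Z/1810Z)^*. By CRT, (Z/1810Z)^* ≅ (Z/2Z)^* × (Z/5Z)^* × (Z/181Z)^*. Each prime-power unit group is (Z/2Z)^* ≅ trivial group (order 1); (Z/5Z)^* ≅ Z/4Z; (Z/181Z)^* ≅ Z/180Z. Hence Gal(Q(zeta_1810)/Q) ≅ Z/4Z × Z/180Z.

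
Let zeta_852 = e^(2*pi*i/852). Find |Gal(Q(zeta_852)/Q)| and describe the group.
|Gal(Q(zeta_852)/Q)| = phi(852) = 280; group ≅ (Z/852Z)^* ≅ Z/2Z × Z/2Z × Z/70Z

The n-th cyclotomic polynomial Φ_852(x) is the minimal polynomial of zeta_852 over Q and has degree phi(852) = 280. So Q(zeta_852) is a degree-280 Galois extension with Galois group (Z/852Z)^*. By CRT, (Z/852Z)^* ≅ (Z/4Z)^* × (Z/3Z)^* × (Z/71Z)^*. Each prime-power unit group is (Z/4Z)^* ≅ Z/2Z; (Z/3Z)^* ≅ Z/2Z; (Z/71Z)^* ≅ Z/70Z. Hence Gal(Q(zeta_852)/Q) ≅ Z/2Z × Z/2Z × Z/70Z.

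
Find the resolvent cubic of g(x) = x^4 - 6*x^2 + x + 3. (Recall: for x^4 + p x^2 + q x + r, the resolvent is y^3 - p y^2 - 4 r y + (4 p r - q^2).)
h(y) = y^3 + 6*y^2 - 12*y - 73

Identify coefficients: p = -6, q = 1, r = 3.
Plug into h(y) = y^3 - p y^2 - 4 r y + (4 p r - q^2):
  h(y) = y^3 - (-6) y^2 - 4*(3) y + (4*(-6)*(3) - (1)^2)
       = y^3 + (6) y^2 + (-12) y + (-73).
Simplifying: h(y) = y^3 + 6*y^2 - 12*y - 73.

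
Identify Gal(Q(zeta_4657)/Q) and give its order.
|Gal(Q(zeta_4657)/Q)| = phi(4657) = 4656; group ≅ (Z/4657Z)^* ≅ Z/4656Z

The n-th cyclotomic polynomial Φ_4657(x) is the minimal polynomial of zeta_4657 over Q and has degree phi(4657) = 4656. So Q(zeta_4657) is a degree-4656 Galois extension with Galois group (Z/4657Z)^*. (Z/4657Z)^* is cyclic since 4657 is an odd prime power (or 4). Hence Gal(Q(zeta_4657)/Q) ≅ Z/4656Z.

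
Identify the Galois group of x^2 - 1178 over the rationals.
Gal(K/Q) = Z/2Z (cyclic of order 2)

x^2 - 1178 is irreducible over Q since 1178 is not a rational square. The splitting field Q(sqrt(1178)) has degree 2 over Q, and its unique nontrivial automorphism is sqrt(1178) ↦ -sqrt(1178). Hence Gal(Q(sqrt(1178))/Q) = Z/2Z.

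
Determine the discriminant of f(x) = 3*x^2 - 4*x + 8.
Δ = -80

For a quadratic a x^2 + b x + c the discriminant is Δ = b^2 - 4ac = (-4)^2 - 4*(3)*(8) = 16 - (96) = -80.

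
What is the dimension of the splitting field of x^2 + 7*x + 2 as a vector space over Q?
[K:Q] = 2

The discriminant of x^2 + (7)*x + (2) is b^2 - 4c = 49 - (8) = 41. Since 41 is not a perfect square in Q, the polynomial is irreducible over Q. Its two roots generate a degree-2 extension, so [K:Q] = 2.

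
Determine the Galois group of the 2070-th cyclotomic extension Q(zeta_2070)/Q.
|Gal(Q(zeta_2070)/Q)| = phi(2070) = 528; group ≅ (Z/2070Z)^* ≅ Z/4Z × Z/6Z × Z/22Z

The n-th cyclotomic polynomial Φ_2070(x) is the minimal polynomial of zeta_2070 over Q and has degree phi(2070) = 528. So Q(zeta_2070) is a degree-528 Galois extension with Galois group (Z/2070Z)^*. By CRT, (Z/2070Z)^* ≅ (Z/2Z)^* × (Z/9Z)^* × (Z/5Z)^* × (Z/23Z)^*. Each prime-power unit group is (Z/2Z)^* ≅ trivial group (order 1); (Z/9Z)^* ≅ Z/6Z; (Z/5Z)^* ≅ Z/4Z; (Z/23Z)^* ≅ Z/22Z. Hence Gal(Q(zeta_2070)/Q) ≅ Z/4Z × Z/6Z × Z/22Z.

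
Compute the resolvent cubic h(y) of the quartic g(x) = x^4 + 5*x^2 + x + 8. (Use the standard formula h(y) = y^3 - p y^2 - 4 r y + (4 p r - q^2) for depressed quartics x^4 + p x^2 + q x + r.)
h(y) = y^3 - 5*y^2 - 32*y + 159

Identify coefficients: p = 5, q = 1, r = 8.
Plug into h(y) = y^3 - p y^2 - 4 r y + (4 p r - q^2):
  h(y) = y^3 - (5) y^2 - 4*(8) y + (4*(5)*(8) - (1)^2)
       = y^3 + (-5) y^2 + (-32) y + (159).
Simplifying: h(y) = y^3 - 5*y^2 - 32*y + 159.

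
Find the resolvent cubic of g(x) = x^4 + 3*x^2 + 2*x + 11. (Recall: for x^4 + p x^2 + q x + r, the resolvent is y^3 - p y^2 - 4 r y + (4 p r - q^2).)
h(y) = y^3 - 3*y^2 - 44*y + 128

Identify coefficients: p = 3, q = 2, r = 11.
Plug into h(y) = y^3 - p y^2 - 4 r y + (4 p r - q^2):
  h(y) = y^3 - (3) y^2 - 4*(11) y + (4*(3)*(11) - (2)^2)
       = y^3 + (-3) y^2 + (-44) y + (128).
Simplifying: h(y) = y^3 - 3*y^2 - 44*y + 128.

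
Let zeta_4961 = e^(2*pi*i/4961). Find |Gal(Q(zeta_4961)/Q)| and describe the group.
|Gal(Q(zeta_4961)/Q)| = phi(4961) = 4400; group ≅ (Z/4961Z)^* ≅ Z/40Z × Z/110Z

The n-th cyclotomic polynomial Φ_4961(x) is the minimal polynomial of zeta_4961 over Q and has degree phi(4961) = 4400. So Q(zeta_4961) is a degree-4400 Galois extension with Galois group (Z/4961Z)^*. By CRT, (Z/4961Z)^* ≅ (Z/121Z)^* × (Z/41Z)^*. Each prime-power unit group is (Z/121Z)^* ≅ Z/110Z; (Z/41Z)^* ≅ Z/40Z. Hence Gal(Q(zeta_4961)/Q) ≅ Z/40Z × Z/110Z.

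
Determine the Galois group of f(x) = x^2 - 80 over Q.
Gal(K/Q) = Z/2Z (cyclic of order 2)

x^2 - 80 is irreducible over Q since 80 is not a rational square. The splitting field Q(sqrt(80)) has degree 2 over Q, and its unique nontrivial automorphism is sqrt(80) ↦ -sqrt(80). Hence Gal(Q(sqrt(80))/Q) = Z/2Z.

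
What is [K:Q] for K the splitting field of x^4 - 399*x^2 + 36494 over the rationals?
[K:Q] = 4

f factors as (x^2 - 142)(x^2 - 257); the splitting field is K = Q(sqrt(142), sqrt(257)). Since 142, 257, and 36494 are all non-squares in Q, the three subfields Q(sqrt(142)), Q(sqrt(257)), Q(sqrt(36494)) are distinct degree-2 extensions, so [K:Q] = 4 (Klein four Galois group).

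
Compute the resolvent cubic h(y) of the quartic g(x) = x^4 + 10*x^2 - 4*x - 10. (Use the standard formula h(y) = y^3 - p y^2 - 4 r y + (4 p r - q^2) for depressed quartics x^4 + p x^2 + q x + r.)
h(y) = y^3 - 10*y^2 + 40*y - 416

Identify coefficients: p = 10, q = -4, r = -10.
Plug into h(y) = y^3 - p y^2 - 4 r y + (4 p r - q^2):
  h(y) = y^3 - (10) y^2 - 4*(-10) y + (4*(10)*(-10) - (-4)^2)
       = y^3 + (-10) y^2 + (40) y + (-416).
Simplifying: h(y) = y^3 - 10*y^2 + 40*y - 416.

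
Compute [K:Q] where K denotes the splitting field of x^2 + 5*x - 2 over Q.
[K:Q] = 2

The discriminant of x^2 + (5)*x + (-2) is b^2 - 4c = 25 - (-8) = 33. Since 33 is not a perfect square in Q, the polynomial is irreducible over Q. Its two roots generate a degree-2 extension, so [K:Q] = 2.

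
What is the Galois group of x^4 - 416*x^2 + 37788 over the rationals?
Gal(K/Q) = V_4 (Klein four-group, Z/2Z × Z/2Z)

f factors as (x^2 - 134)(x^2 - 282), so the splitting field is K = Q(sqrt(134), sqrt(282)). The elements 134, 282, 37788 are all non-squares in Q, so sqrt(134) and sqrt(282) generate independent quadratic extensions. Thus [K:Q] = 4 and Gal(K/Q) is generated by the two order-2 automorphisms sqrt(134) ↦ -sqrt(134) and sqrt(282) ↦ -sqrt(282), giving V_4.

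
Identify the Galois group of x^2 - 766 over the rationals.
Gal(K/Q) = Z/2Z (cyclic of order 2)

x^2 - 766 is irreducible over Q since 766 is not a rational square. The splitting field Q(sqrt(766)) has degree 2 over Q, and its unique nontrivial automorphism is sqrt(766) ↦ -sqrt(766). Hence Gal(Q(sqrt(766))/Q) = Z/2Z.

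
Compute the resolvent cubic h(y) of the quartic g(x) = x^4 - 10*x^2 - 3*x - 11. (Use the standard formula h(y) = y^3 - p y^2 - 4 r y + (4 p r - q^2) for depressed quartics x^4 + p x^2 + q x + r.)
h(y) = y^3 + 10*y^2 + 44*y + 431

Identify coefficients: p = -10, q = -3, r = -11.
Plug into h(y) = y^3 - p y^2 - 4 r y + (4 p r - q^2):
  h(y) = y^3 - (-10) y^2 - 4*(-11) y + (4*(-10)*(-11) - (-3)^2)
       = y^3 + (10) y^2 + (44) y + (431).
Simplifying: h(y) = y^3 + 10*y^2 + 44*y + 431.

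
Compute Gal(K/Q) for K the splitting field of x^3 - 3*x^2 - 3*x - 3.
Gal(K/Q) = S_3 (symmetric group of order 6)

Compute the discriminant of x^3 + (-3)*x^2 + (-3)*x + (-3): Δ = -864. Since Δ is not a rational square, the Galois group is not contained in A_3; it must be the full S_3 (irreducibility of the cubic rules out anything smaller).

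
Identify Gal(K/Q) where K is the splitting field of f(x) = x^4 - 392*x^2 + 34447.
Gal(K/Q) = V_4 (Klein four-group, Z/2Z × Z/2Z)

f factors as (x^2 - 133)(x^2 - 259), so the splitting field is K = Q(sqrt(133), sqrt(259)). The elements 133, 259, 34447 are all non-squares in Q, so sqrt(133) and sqrt(259) generate independent quadratic extensions. Thus [K:Q] = 4 and Gal(K/Q) is generated by the two order-2 automorphisms sqrt(133) ↦ -sqrt(133) and sqrt(259) ↦ -sqrt(259), giving V_4.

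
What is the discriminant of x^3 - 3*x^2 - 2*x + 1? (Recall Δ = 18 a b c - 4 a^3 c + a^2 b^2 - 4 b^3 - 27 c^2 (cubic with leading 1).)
Δ = 257

For x^3 + a x^2 + b x + c the discriminant is Δ = 18 a b c - 4 a^3 c + a^2 b^2 - 4 b^3 - 27 c^2.
Plug a = -3, b = -2, c = 1:
  18*(-3)*(-2)*(1) - 4*(-3)^3*(1) + (-3)^2*(-2)^2 - 4*(-2)^3 - 27*(1)^2
  = 108 + (108) + 36 + (32) + (-27)
  = 257.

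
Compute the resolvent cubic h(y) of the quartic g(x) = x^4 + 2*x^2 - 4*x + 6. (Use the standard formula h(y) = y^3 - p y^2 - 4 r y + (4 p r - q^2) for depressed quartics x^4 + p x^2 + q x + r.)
h(y) = y^3 - 2*y^2 - 24*y + 32

Identify coefficients: p = 2, q = -4, r = 6.
Plug into h(y) = y^3 - p y^2 - 4 r y + (4 p r - q^2):
  h(y) = y^3 - (2) y^2 - 4*(6) y + (4*(2)*(6) - (-4)^2)
       = y^3 + (-2) y^2 + (-24) y + (32).
Simplifying: h(y) = y^3 - 2*y^2 - 24*y + 32.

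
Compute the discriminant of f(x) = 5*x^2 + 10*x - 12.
Δ = 340

For a quadratic a x^2 + b x + c the discriminant is Δ = b^2 - 4ac = (10)^2 - 4*(5)*(-12) = 100 - (-240) = 340.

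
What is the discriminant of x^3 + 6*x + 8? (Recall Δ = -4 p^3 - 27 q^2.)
Δ = -2592

For a depressed cubic x^3 + p x + q the discriminant is Δ = -4 p^3 - 27 q^2 = -4*(6)^3 - 27*(8)^2 = -864 - 1728 = -2592.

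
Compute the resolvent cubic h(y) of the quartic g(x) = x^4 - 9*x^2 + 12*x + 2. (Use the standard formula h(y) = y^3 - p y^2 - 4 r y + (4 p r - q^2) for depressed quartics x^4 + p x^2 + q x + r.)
h(y) = y^3 + 9*y^2 - 8*y - 216

Identify coefficients: p = -9, q = 12, r = 2.
Plug into h(y) = y^3 - p y^2 - 4 r y + (4 p r - q^2):
  h(y) = y^3 - (-9) y^2 - 4*(2) y + (4*(-9)*(2) - (12)^2)
       = y^3 + (9) y^2 + (-8) y + (-216).
Simplifying: h(y) = y^3 + 9*y^2 - 8*y - 216.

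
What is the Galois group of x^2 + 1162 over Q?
Gal(K/Q) = Z/2Z (cyclic of order 2)

x^2 + 1162 is irreducible over Q since -1162 is not a rational square. The splitting field Q(sqrt(-1162)) has degree 2 over Q, and its unique nontrivial automorphism is sqrt(-1162) ↦ -sqrt(-1162). Hence Gal(Q(sqrt(-1162))/Q) = Z/2Z.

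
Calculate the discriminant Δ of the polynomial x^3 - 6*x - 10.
Δ = -1836

For a depressed cubic x^3 + p x + q the discriminant is Δ = -4 p^3 - 27 q^2 = -4*(-6)^3 - 27*(-10)^2 = 864 - 2700 = -1836.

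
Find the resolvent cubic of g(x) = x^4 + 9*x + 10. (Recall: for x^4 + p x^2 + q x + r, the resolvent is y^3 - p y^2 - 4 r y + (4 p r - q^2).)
h(y) = y^3 - 40*y - 81

Identify coefficients: p = 0, q = 9, r = 10.
Plug into h(y) = y^3 - p y^2 - 4 r y + (4 p r - q^2):
  h(y) = y^3 - (0) y^2 - 4*(10) y + (4*(0)*(10) - (9)^2)
       = y^3 + (0) y^2 + (-40) y + (-81).
Simplifying: h(y) = y^3 - 40*y - 81.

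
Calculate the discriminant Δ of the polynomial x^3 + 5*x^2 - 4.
Δ = 1568

For x^3 + a x^2 + b x + c the discriminant is Δ = 18 a b c - 4 a^3 c + a^2 b^2 - 4 b^3 - 27 c^2.
Plug a = 5, b = 0, c = -4:
  18*(5)*(0)*(-4) - 4*(5)^3*(-4) + (5)^2*(0)^2 - 4*(0)^3 - 27*(-4)^2
  = 0 + (2000) + 0 + (0) + (-432)
  = 1568.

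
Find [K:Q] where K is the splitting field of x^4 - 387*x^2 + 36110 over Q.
[K:Q] = 4

f factors as (x^2 - 157)(x^2 - 230); the splitting field is K = Q(sqrt(157), sqrt(230)). Since 157, 230, and 36110 are all non-squares in Q, the three subfields Q(sqrt(157)), Q(sqrt(230)), Q(sqrt(36110)) are distinct degree-2 extensions, so [K:Q] = 4 (Klein four Galois group).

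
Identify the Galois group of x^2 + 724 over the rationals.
Gal(K/Q) = Z/2Z (cyclic of order 2)

x^2 + 724 is irreducible over Q since -724 is not a rational square. The splitting field Q(sqrt(-724)) has degree 2 over Q, and its unique nontrivial automorphism is sqrt(-724) ↦ -sqrt(-724). Hence Gal(Q(sqrt(-724))/Q) = Z/2Z.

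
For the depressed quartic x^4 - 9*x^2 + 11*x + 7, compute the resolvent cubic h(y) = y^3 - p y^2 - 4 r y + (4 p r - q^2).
h(y) = y^3 + 9*y^2 - 28*y - 373

Identify coefficients: p = -9, q = 11, r = 7.
Plug into h(y) = y^3 - p y^2 - 4 r y + (4 p r - q^2):
  h(y) = y^3 - (-9) y^2 - 4*(7) y + (4*(-9)*(7) - (11)^2)
       = y^3 + (9) y^2 + (-28) y + (-373).
Simplifying: h(y) = y^3 + 9*y^2 - 28*y - 373.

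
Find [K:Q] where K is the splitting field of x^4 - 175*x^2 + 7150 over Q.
[K:Q] = 4

f factors as (x^2 - 110)(x^2 - 65); the splitting field is K = Q(sqrt(110), sqrt(65)). Since 110, 65, and 7150 are all non-squares in Q, the three subfields Q(sqrt(110)), Q(sqrt(65)), Q(sqrt(7150)) are distinct degree-2 extensions, so [K:Q] = 4 (Klein four Galois group).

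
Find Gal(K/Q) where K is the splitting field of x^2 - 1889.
Gal(K/Q) = Z/2Z (cyclic of order 2)

x^2 - 1889 is irreducible over Q since 1889 is not a rational square. The splitting field Q(sqrt(1889)) has degree 2 over Q, and its unique nontrivial automorphism is sqrt(1889) ↦ -sqrt(1889). Hence Gal(Q(sqrt(1889))/Q) = Z/2Z.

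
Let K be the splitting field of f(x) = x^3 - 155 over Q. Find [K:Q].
[K:Q] = 6

x^3 - 155 has one real root r = 155^(1/3) and two complex roots r*zeta_3, r*zeta_3^2 where zeta_3 = e^(2*pi*i/3). The splitting field is Q(r, zeta_3). [Q(r):Q] = 3 and [Q(zeta_3):Q] = 2 with gcd = 1, so [Q(r, zeta_3):Q] = 3 * 2 = 6.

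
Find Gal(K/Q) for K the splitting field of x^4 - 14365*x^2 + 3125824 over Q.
Gal(K/Q) = Z/2Z (cyclic of order 2)

f factors as (x^2 - 221)(x^2 - 14144), so the splitting field is K = Q(sqrt(221), sqrt(14144)). The squarefree part of 221 is 221 and the squarefree part of 14144 is also 221, so sqrt(221) and sqrt(14144) are both rational multiples of sqrt(221). Hence Q(sqrt(221)) = Q(sqrt(14144)) = Q(sqrt(221)), and the splitting field collapses to a single degree-2 extension with Galois group Z/2Z.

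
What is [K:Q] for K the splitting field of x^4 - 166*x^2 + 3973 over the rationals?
[K:Q] = 4

f factors as (x^2 - 29)(x^2 - 137); the splitting field is K = Q(sqrt(29), sqrt(137)). Since 29, 137, and 3973 are all non-squares in Q, the three subfields Q(sqrt(29)), Q(sqrt(137)), Q(sqrt(3973)) are distinct degree-2 extensions, so [K:Q] = 4 (Klein four Galois group).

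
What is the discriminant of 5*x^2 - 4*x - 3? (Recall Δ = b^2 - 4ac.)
Δ = 76

For a quadratic a x^2 + b x + c the discriminant is Δ = b^2 - 4ac = (-4)^2 - 4*(5)*(-3) = 16 - (-60) = 76.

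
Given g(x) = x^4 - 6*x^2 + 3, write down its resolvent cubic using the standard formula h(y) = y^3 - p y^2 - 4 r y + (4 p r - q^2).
h(y) = y^3 + 6*y^2 - 12*y - 72

Identify coefficients: p = -6, q = 0, r = 3.
Plug into h(y) = y^3 - p y^2 - 4 r y + (4 p r - q^2):
  h(y) = y^3 - (-6) y^2 - 4*(3) y + (4*(-6)*(3) - (0)^2)
       = y^3 + (6) y^2 + (-12) y + (-72).
Simplifying: h(y) = y^3 + 6*y^2 - 12*y - 72.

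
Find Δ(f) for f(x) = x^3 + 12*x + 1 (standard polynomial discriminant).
Δ = -6939

For a depressed cubic x^3 + p x + q the discriminant is Δ = -4 p^3 - 27 q^2 = -4*(12)^3 - 27*(1)^2 = -6912 - 27 = -6939.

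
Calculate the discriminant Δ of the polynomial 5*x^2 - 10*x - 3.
Δ = 160

For a quadratic a x^2 + b x + c the discriminant is Δ = b^2 - 4ac = (-10)^2 - 4*(5)*(-3) = 100 - (-60) = 160.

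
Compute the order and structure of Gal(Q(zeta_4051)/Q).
|Gal(Q(zeta_4051)/Q)| = phi(4051) = 4050; group ≅ (Z/4051Z)^* ≅ Z/4050Z

The n-th cyclotomic polynomial Φ_4051(x) is the minimal polynomial of zeta_4051 over Q and has degree phi(4051) = 4050. So Q(zeta_4051) is a degree-4050 Galois extension with Galois group (Z/4051Z)^*. (Z/4051Z)^* is cyclic since 4051 is an odd prime power (or 4). Hence Gal(Q(zeta_4051)/Q) ≅ Z/4050Z.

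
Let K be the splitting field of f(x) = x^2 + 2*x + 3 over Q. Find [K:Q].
[K:Q] = 2

The discriminant of x^2 + (2)*x + (3) is b^2 - 4c = 4 - (12) = -8. Since -8 is not a perfect square in Q, the polynomial is irreducible over Q. Its two roots generate a degree-2 extension, so [K:Q] = 2.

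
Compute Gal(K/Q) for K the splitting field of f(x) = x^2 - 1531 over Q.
Gal(K/Q) = Z/2Z (cyclic of order 2)

x^2 - 1531 is irreducible over Q since 1531 is not a rational square. The splitting field Q(sqrt(1531)) has degree 2 over Q, and its unique nontrivial automorphism is sqrt(1531) ↦ -sqrt(1531). Hence Gal(Q(sqrt(1531))/Q) = Z/2Z.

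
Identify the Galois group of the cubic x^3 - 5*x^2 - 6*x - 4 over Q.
Gal(K/Q) = S_3 (symmetric group of order 6)

Compute the discriminant of x^3 + (-5)*x^2 + (-6)*x + (-4): Δ = -2828. Since Δ is not a rational square, the Galois group is not contained in A_3; it must be the full S_3 (irreducibility of the cubic rules out anything smaller).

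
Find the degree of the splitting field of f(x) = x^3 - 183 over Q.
[K:Q] = 6

x^3 - 183 has one real root r = 183^(1/3) and two complex roots r*zeta_3, r*zeta_3^2 where zeta_3 = e^(2*pi*i/3). The splitting field is Q(r, zeta_3). [Q(r):Q] = 3 and [Q(zeta_3):Q] = 2 with gcd = 1, so [Q(r, zeta_3):Q] = 3 * 2 = 6.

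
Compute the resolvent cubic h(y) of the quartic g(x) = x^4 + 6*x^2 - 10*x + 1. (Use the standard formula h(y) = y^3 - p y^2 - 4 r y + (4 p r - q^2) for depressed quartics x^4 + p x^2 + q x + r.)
h(y) = y^3 - 6*y^2 - 4*y - 76

Identify coefficients: p = 6, q = -10, r = 1.
Plug into h(y) = y^3 - p y^2 - 4 r y + (4 p r - q^2):
  h(y) = y^3 - (6) y^2 - 4*(1) y + (4*(6)*(1) - (-10)^2)
       = y^3 + (-6) y^2 + (-4) y + (-76).
Simplifying: h(y) = y^3 - 6*y^2 - 4*y - 76.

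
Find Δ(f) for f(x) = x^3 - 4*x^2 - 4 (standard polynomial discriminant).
Δ = -1456

For x^3 + a x^2 + b x + c the discriminant is Δ = 18 a b c - 4 a^3 c + a^2 b^2 - 4 b^3 - 27 c^2.
Plug a = -4, b = 0, c = -4:
  18*(-4)*(0)*(-4) - 4*(-4)^3*(-4) + (-4)^2*(0)^2 - 4*(0)^3 - 27*(-4)^2
  = 0 + (-1024) + 0 + (0) + (-432)
  = -1456.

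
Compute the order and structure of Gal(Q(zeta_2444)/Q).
|Gal(Q(zeta_2444)/Q)| = phi(2444) = 1104; group ≅ (Z/2444Z)^* ≅ Z/2Z × Z/12Z × Z/46Z

The n-th cyclotomic polynomial Φ_2444(x) is the minimal polynomial of zeta_2444 over Q and has degree phi(2444) = 1104. So Q(zeta_2444) is a degree-1104 Galois extension with Galois group (Z/2444Z)^*. By CRT, (Z/2444Z)^* ≅ (Z/4Z)^* × (Z/13Z)^* × (Z/47Z)^*. Each prime-power unit group is (Z/4Z)^* ≅ Z/2Z; (Z/13Z)^* ≅ Z/12Z; (Z/47Z)^* ≅ Z/46Z. Hence Gal(Q(zeta_2444)/Q) ≅ Z/2Z × Z/12Z × Z/46Z.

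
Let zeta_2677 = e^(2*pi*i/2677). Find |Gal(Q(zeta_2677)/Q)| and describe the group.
|Gal(Q(zeta_2677)/Q)| = phi(2677) = 2676; group ≅ (Z/2677Z)^* ≅ Z/2676Z

The n-th cyclotomic polynomial Φ_2677(x) is the minimal polynomial of zeta_2677 over Q and has degree phi(2677) = 2676. So Q(zeta_2677) is a degree-2676 Galois extension with Galois group (Z/2677Z)^*. (Z/2677Z)^* is cyclic since 2677 is an odd prime power (or 4). Hence Gal(Q(zeta_2677)/Q) ≅ Z/2676Z.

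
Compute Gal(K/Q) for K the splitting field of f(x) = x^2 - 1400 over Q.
Gal(K/Q) = Z/2Z (cyclic of order 2)

x^2 - 1400 is irreducible over Q since 1400 is not a rational square. The splitting field Q(sqrt(1400)) has degree 2 over Q, and its unique nontrivial automorphism is sqrt(1400) ↦ -sqrt(1400). Hence Gal(Q(sqrt(1400))/Q) = Z/2Z.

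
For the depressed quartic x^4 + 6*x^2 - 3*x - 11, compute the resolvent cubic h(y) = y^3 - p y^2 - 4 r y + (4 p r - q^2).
h(y) = y^3 - 6*y^2 + 44*y - 273

Identify coefficients: p = 6, q = -3, r = -11.
Plug into h(y) = y^3 - p y^2 - 4 r y + (4 p r - q^2):
  h(y) = y^3 - (6) y^2 - 4*(-11) y + (4*(6)*(-11) - (-3)^2)
       = y^3 + (-6) y^2 + (44) y + (-273).
Simplifying: h(y) = y^3 - 6*y^2 + 44*y - 273.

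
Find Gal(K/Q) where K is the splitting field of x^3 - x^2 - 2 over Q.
Gal(K/Q) = S_3 (symmetric group of order 6)

Compute the discriminant of x^3 + (-1)*x^2 + (0)*x + (-2): Δ = -116. Since Δ is not a rational square, the Galois group is not contained in A_3; it must be the full S_3 (irreducibility of the cubic rules out anything smaller).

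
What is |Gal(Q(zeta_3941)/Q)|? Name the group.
|Gal(Q(zeta_3941)/Q)| = phi(3941) = 3372; group ≅ (Z/3941Z)^* ≅ Z/6Z × Z/562Z

The n-th cyclotomic polynomial Φ_3941(x) is the minimal polynomial of zeta_3941 over Q and has degree phi(3941) = 3372. So Q(zeta_3941) is a degree-3372 Galois extension with Galois group (Z/3941Z)^*. By CRT, (Z/3941Z)^* ≅ (Z/7Z)^* × (Z/563Z)^*. Each prime-power unit group is (Z/7Z)^* ≅ Z/6Z; (Z/563Z)^* ≅ Z/562Z. Hence Gal(Q(zeta_3941)/Q) ≅ Z/6Z × Z/562Z.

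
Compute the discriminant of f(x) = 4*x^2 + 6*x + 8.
Δ = -92

For a quadratic a x^2 + b x + c the discriminant is Δ = b^2 - 4ac = (6)^2 - 4*(4)*(8) = 36 - (128) = -92.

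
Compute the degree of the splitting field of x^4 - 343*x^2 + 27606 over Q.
[K:Q] = 4

f factors as (x^2 - 214)(x^2 - 129); the splitting field is K = Q(sqrt(214), sqrt(129)). Since 214, 129, and 27606 are all non-squares in Q, the three subfields Q(sqrt(214)), Q(sqrt(129)), Q(sqrt(27606)) are distinct degree-2 extensions, so [K:Q] = 4 (Klein four Galois group).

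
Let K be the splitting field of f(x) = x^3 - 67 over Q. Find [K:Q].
[K:Q] = 6

x^3 - 67 has one real root r = 67^(1/3) and two complex roots r*zeta_3, r*zeta_3^2 where zeta_3 = e^(2*pi*i/3). The splitting field is Q(r, zeta_3). [Q(r):Q] = 3 and [Q(zeta_3):Q] = 2 with gcd = 1, so [Q(r, zeta_3):Q] = 3 * 2 = 6.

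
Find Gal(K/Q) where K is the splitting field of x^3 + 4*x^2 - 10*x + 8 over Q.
Gal(K/Q) = S_3 (symmetric group of order 6)

Compute the discriminant of x^3 + (4)*x^2 + (-10)*x + (8): Δ = -3936. Since Δ is not a rational square, the Galois group is not contained in A_3; it must be the full S_3 (irreducibility of the cubic rules out anything smaller).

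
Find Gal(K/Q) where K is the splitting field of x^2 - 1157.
Gal(K/Q) = Z/2Z (cyclic of order 2)

x^2 - 1157 is irreducible over Q since 1157 is not a rational square. The splitting field Q(sqrt(1157)) has degree 2 over Q, and its unique nontrivial automorphism is sqrt(1157) ↦ -sqrt(1157). Hence Gal(Q(sqrt(1157))/Q) = Z/2Z.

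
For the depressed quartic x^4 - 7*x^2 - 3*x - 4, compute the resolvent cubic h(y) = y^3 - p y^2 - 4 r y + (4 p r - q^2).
h(y) = y^3 + 7*y^2 + 16*y + 103

Identify coefficients: p = -7, q = -3, r = -4.
Plug into h(y) = y^3 - p y^2 - 4 r y + (4 p r - q^2):
  h(y) = y^3 - (-7) y^2 - 4*(-4) y + (4*(-7)*(-4) - (-3)^2)
       = y^3 + (7) y^2 + (16) y + (103).
Simplifying: h(y) = y^3 + 7*y^2 + 16*y + 103.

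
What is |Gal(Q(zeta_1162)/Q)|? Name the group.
|Gal(Q(zeta_1162)/Q)| = phi(1162) = 492; group ≅ (Z/1162Z)^* ≅ Z/6Z × Z/82Z

The n-th cyclotomic polynomial Φ_1162(x) is the minimal polynomial of zeta_1162 over Q and has degree phi(1162) = 492. So Q(zeta_1162) is a degree-492 Galois extension with Galois group (Z/1162Z)^*. By CRT, (Z/1162Z)^* ≅ (Z/2Z)^* × (Z/7Z)^* × (Z/83Z)^*. Each prime-power unit group is (Z/2Z)^* ≅ trivial group (order 1); (Z/7Z)^* ≅ Z/6Z; (Z/83Z)^* ≅ Z/82Z. Hence Gal(Q(zeta_1162)/Q) ≅ Z/6Z × Z/82Z.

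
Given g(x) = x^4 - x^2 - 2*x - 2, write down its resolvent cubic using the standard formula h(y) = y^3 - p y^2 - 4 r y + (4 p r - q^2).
h(y) = y^3 + y^2 + 8*y + 4

Identify coefficients: p = -1, q = -2, r = -2.
Plug into h(y) = y^3 - p y^2 - 4 r y + (4 p r - q^2):
  h(y) = y^3 - (-1) y^2 - 4*(-2) y + (4*(-1)*(-2) - (-2)^2)
       = y^3 + (1) y^2 + (8) y + (4).
Simplifying: h(y) = y^3 + y^2 + 8*y + 4.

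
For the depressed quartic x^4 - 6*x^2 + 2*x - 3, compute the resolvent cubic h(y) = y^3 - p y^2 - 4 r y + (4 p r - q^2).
h(y) = y^3 + 6*y^2 + 12*y + 68

Identify coefficients: p = -6, q = 2, r = -3.
Plug into h(y) = y^3 - p y^2 - 4 r y + (4 p r - q^2):
  h(y) = y^3 - (-6) y^2 - 4*(-3) y + (4*(-6)*(-3) - (2)^2)
       = y^3 + (6) y^2 + (12) y + (68).
Simplifying: h(y) = y^3 + 6*y^2 + 12*y + 68.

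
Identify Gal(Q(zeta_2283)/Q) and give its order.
|Gal(Q(zeta_2283)/Q)| = phi(2283) = 1520; group ≅ (Z/2283Z)^* ≅ Z/2Z × Z/760Z

The n-th cyclotomic polynomial Φ_2283(x) is the minimal polynomial of zeta_2283 over Q and has degree phi(2283) = 1520. So Q(zeta_2283) is a degree-1520 Galois extension with Galois group (Z/2283Z)^*. By CRT, (Z/2283Z)^* ≅ (Z/3Z)^* × (Z/761Z)^*. Each prime-power unit group is (Z/3Z)^* ≅ Z/2Z; (Z/761Z)^* ≅ Z/760Z. Hence Gal(Q(zeta_2283)/Q) ≅ Z/2Z × Z/760Z.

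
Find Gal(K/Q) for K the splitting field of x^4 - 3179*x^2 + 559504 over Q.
Gal(K/Q) = Z/2Z (cyclic of order 2)

f factors as (x^2 - 2992)(x^2 - 187), so the splitting field is K = Q(sqrt(2992), sqrt(187)). The squarefree part of 2992 is 187 and the squarefree part of 187 is also 187, so sqrt(2992) and sqrt(187) are both rational multiples of sqrt(187). Hence Q(sqrt(2992)) = Q(sqrt(187)) = Q(sqrt(187)), and the splitting field collapses to a single degree-2 extension with Galois group Z/2Z.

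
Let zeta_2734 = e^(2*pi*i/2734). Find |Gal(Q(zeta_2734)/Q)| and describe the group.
|Gal(Q(zeta_2734)/Q)| = phi(2734) = 1366; group ≅ (Z/2734Z)^* ≅ Z/1366Z

The n-th cyclotomic polynomial Φ_2734(x) is the minimal polynomial of zeta_2734 over Q and has degree phi(2734) = 1366. So Q(zeta_2734) is a degree-1366 Galois extension with Galois group (Z/2734Z)^*. By CRT, (Z/2734Z)^* ≅ (Z/2Z)^* × (Z/1367Z)^*. Each prime-power unit group is (Z/2Z)^* ≅ trivial group (order 1); (Z/1367Z)^* ≅ Z/1366Z. Hence Gal(Q(zeta_2734)/Q) ≅ Z/1366Z.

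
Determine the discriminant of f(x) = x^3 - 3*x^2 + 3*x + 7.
Δ = -1728

For x^3 + a x^2 + b x + c the discriminant is Δ = 18 a b c - 4 a^3 c + a^2 b^2 - 4 b^3 - 27 c^2.
Plug a = -3, b = 3, c = 7:
  18*(-3)*(3)*(7) - 4*(-3)^3*(7) + (-3)^2*(3)^2 - 4*(3)^3 - 27*(7)^2
  = -1134 + (756) + 81 + (-108) + (-1323)
  = -1728.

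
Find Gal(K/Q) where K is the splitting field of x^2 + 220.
Gal(K/Q) = Z/2Z (cyclic of order 2)

x^2 + 220 is irreducible over Q since -220 is not a rational square. The splitting field Q(sqrt(-220)) has degree 2 over Q, and its unique nontrivial automorphism is sqrt(-220) ↦ -sqrt(-220). Hence Gal(Q(sqrt(-220))/Q) = Z/2Z.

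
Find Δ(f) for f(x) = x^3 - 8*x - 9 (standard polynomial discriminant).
Δ = -139

For a depressed cubic x^3 + p x + q the discriminant is Δ = -4 p^3 - 27 q^2 = -4*(-8)^3 - 27*(-9)^2 = 2048 - 2187 = -139.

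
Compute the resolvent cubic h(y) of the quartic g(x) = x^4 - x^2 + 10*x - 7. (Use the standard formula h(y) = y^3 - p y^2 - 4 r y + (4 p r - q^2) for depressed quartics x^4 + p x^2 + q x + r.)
h(y) = y^3 + y^2 + 28*y - 72

Identify coefficients: p = -1, q = 10, r = -7.
Plug into h(y) = y^3 - p y^2 - 4 r y + (4 p r - q^2):
  h(y) = y^3 - (-1) y^2 - 4*(-7) y + (4*(-1)*(-7) - (10)^2)
       = y^3 + (1) y^2 + (28) y + (-72).
Simplifying: h(y) = y^3 + y^2 + 28*y - 72.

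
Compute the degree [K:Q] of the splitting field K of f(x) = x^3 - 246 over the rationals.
[K:Q] = 6

x^3 - 246 has one real root r = 246^(1/3) and two complex roots r*zeta_3, r*zeta_3^2 where zeta_3 = e^(2*pi*i/3). The splitting field is Q(r, zeta_3). [Q(r):Q] = 3 and [Q(zeta_3):Q] = 2 with gcd = 1, so [Q(r, zeta_3):Q] = 3 * 2 = 6.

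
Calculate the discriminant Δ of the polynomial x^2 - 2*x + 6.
Δ = -20

For a quadratic a x^2 + b x + c the discriminant is Δ = b^2 - 4ac = (-2)^2 - 4*(1)*(6) = 4 - (24) = -20.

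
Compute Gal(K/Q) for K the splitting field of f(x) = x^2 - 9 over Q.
Gal(K/Q) = trivial group (order 1)

x^2 - 9 factors as (x - 3)(x + 3) over Q, so its splitting field is Q itself and the Galois group is trivial.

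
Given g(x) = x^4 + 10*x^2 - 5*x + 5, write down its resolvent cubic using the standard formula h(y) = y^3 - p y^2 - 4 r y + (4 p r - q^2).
h(y) = y^3 - 10*y^2 - 20*y + 175

Identify coefficients: p = 10, q = -5, r = 5.
Plug into h(y) = y^3 - p y^2 - 4 r y + (4 p r - q^2):
  h(y) = y^3 - (10) y^2 - 4*(5) y + (4*(10)*(5) - (-5)^2)
       = y^3 + (-10) y^2 + (-20) y + (175).
Simplifying: h(y) = y^3 - 10*y^2 - 20*y + 175.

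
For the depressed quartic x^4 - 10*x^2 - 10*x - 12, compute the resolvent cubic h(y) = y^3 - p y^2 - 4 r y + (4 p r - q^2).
h(y) = y^3 + 10*y^2 + 48*y + 380

Identify coefficients: p = -10, q = -10, r = -12.
Plug into h(y) = y^3 - p y^2 - 4 r y + (4 p r - q^2):
  h(y) = y^3 - (-10) y^2 - 4*(-12) y + (4*(-10)*(-12) - (-10)^2)
       = y^3 + (10) y^2 + (48) y + (380).
Simplifying: h(y) = y^3 + 10*y^2 + 48*y + 380.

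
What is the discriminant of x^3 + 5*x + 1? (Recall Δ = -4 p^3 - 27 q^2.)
Δ = -527

For a depressed cubic x^3 + p x + q the discriminant is Δ = -4 p^3 - 27 q^2 = -4*(5)^3 - 27*(1)^2 = -500 - 27 = -527.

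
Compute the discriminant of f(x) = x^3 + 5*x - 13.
Δ = -5063

For a depressed cubic x^3 + p x + q the discriminant is Δ = -4 p^3 - 27 q^2 = -4*(5)^3 - 27*(-13)^2 = -500 - 4563 = -5063.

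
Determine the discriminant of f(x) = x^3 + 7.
Δ = -1323

For a depressed cubic x^3 + p x + q the discriminant is Δ = -4 p^3 - 27 q^2 = -4*(0)^3 - 27*(7)^2 = 0 - 1323 = -1323.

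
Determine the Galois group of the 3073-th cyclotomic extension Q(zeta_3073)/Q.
|Gal(Q(zeta_3073)/Q)| = phi(3073) = 2628; group ≅ (Z/3073Z)^* ≅ Z/6Z × Z/438Z

The n-th cyclotomic polynomial Φ_3073(x) is the minimal polynomial of zeta_3073 over Q and has degree phi(3073) = 2628. So Q(zeta_3073) is a degree-2628 Galois extension with Galois group (Z/3073Z)^*. By CRT, (Z/3073Z)^* ≅ (Z/7Z)^* × (Z/439Z)^*. Each prime-power unit group is (Z/7Z)^* ≅ Z/6Z; (Z/439Z)^* ≅ Z/438Z. Hence Gal(Q(zeta_3073)/Q) ≅ Z/6Z × Z/438Z.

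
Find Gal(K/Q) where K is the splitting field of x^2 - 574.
Gal(K/Q) = Z/2Z (cyclic of order 2)

x^2 - 574 is irreducible over Q since 574 is not a rational square. The splitting field Q(sqrt(574)) has degree 2 over Q, and its unique nontrivial automorphism is sqrt(574) ↦ -sqrt(574). Hence Gal(Q(sqrt(574))/Q) = Z/2Z.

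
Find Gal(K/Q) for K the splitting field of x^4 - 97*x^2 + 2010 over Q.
Gal(K/Q) = V_4 (Klein four-group, Z/2Z × Z/2Z)

f factors as (x^2 - 30)(x^2 - 67), so the splitting field is K = Q(sqrt(30), sqrt(67)). The elements 30, 67, 2010 are all non-squares in Q, so sqrt(30) and sqrt(67) generate independent quadratic extensions. Thus [K:Q] = 4 and Gal(K/Q) is generated by the two order-2 automorphisms sqrt(30) ↦ -sqrt(30) and sqrt(67) ↦ -sqrt(67), giving V_4.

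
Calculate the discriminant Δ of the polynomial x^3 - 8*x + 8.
Δ = 320

For a depressed cubic x^3 + p x + q the discriminant is Δ = -4 p^3 - 27 q^2 = -4*(-8)^3 - 27*(8)^2 = 2048 - 1728 = 320.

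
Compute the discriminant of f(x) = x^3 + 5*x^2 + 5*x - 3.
Δ = 32

For x^3 + a x^2 + b x + c the discriminant is Δ = 18 a b c - 4 a^3 c + a^2 b^2 - 4 b^3 - 27 c^2.
Plug a = 5, b = 5, c = -3:
  18*(5)*(5)*(-3) - 4*(5)^3*(-3) + (5)^2*(5)^2 - 4*(5)^3 - 27*(-3)^2
  = -1350 + (1500) + 625 + (-500) + (-243)
  = 32.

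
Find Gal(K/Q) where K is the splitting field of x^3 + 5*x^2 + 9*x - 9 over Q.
Gal(K/Q) = S_3 (symmetric group of order 6)

Compute the discriminant of x^3 + (5)*x^2 + (9)*x + (-9): Δ = -5868. Since Δ is not a rational square, the Galois group is not contained in A_3; it must be the full S_3 (irreducibility of the cubic rules out anything smaller).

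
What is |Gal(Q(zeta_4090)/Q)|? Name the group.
|Gal(Q(zeta_4090)/Q)| = phi(4090) = 1632; group ≅ (Z/4090Z)^* ≅ Z/4Z × Z/408Z

The n-th cyclotomic polynomial Φ_4090(x) is the minimal polynomial of zeta_4090 over Q and has degree phi(4090) = 1632. So Q(zeta_4090) is a degree-1632 Galois extension with Galois group (Z/4090Z)^*. By CRT, (Z/4090Z)^* ≅ (Z/2Z)^* × (Z/5Z)^* × (Z/409Z)^*. Each prime-power unit group is (Z/2Z)^* ≅ trivial group (order 1); (Z/5Z)^* ≅ Z/4Z; (Z/409Z)^* ≅ Z/408Z. Hence Gal(Q(zeta_4090)/Q) ≅ Z/4Z × Z/408Z.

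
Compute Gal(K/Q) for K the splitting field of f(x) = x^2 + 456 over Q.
Gal(K/Q) = Z/2Z (cyclic of order 2)

x^2 + 456 is irreducible over Q since -456 is not a rational square. The splitting field Q(sqrt(-456)) has degree 2 over Q, and its unique nontrivial automorphism is sqrt(-456) ↦ -sqrt(-456). Hence Gal(Q(sqrt(-456))/Q) = Z/2Z.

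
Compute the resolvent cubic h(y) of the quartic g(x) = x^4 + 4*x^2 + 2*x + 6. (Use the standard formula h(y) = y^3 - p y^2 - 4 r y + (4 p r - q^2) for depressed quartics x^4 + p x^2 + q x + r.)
h(y) = y^3 - 4*y^2 - 24*y + 92

Identify coefficients: p = 4, q = 2, r = 6.
Plug into h(y) = y^3 - p y^2 - 4 r y + (4 p r - q^2):
  h(y) = y^3 - (4) y^2 - 4*(6) y + (4*(4)*(6) - (2)^2)
       = y^3 + (-4) y^2 + (-24) y + (92).
Simplifying: h(y) = y^3 - 4*y^2 - 24*y + 92.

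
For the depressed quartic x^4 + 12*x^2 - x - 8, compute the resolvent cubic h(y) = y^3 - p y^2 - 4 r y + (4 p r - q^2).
h(y) = y^3 - 12*y^2 + 32*y - 385

Identify coefficients: p = 12, q = -1, r = -8.
Plug into h(y) = y^3 - p y^2 - 4 r y + (4 p r - q^2):
  h(y) = y^3 - (12) y^2 - 4*(-8) y + (4*(12)*(-8) - (-1)^2)
       = y^3 + (-12) y^2 + (32) y + (-385).
Simplifying: h(y) = y^3 - 12*y^2 + 32*y - 385.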